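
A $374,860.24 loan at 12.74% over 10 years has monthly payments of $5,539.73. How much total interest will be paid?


Total paid over the life of the loan = PMT × n.
Total paid = $5,539.73 × 120 = $664,767.60
Total interest = total paid − principal = $664,767.60 − $374,860.24 = $289,907.36

Total interest = (PMT × n) - PV = $289,907.36


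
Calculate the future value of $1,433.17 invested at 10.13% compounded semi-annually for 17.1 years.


Compound interest formula: A = P(1 + r/n)^(nt)
A = $1,433.17 × (1 + 0.1013/2)^(2 × 17.1)
Growth factor: (1 + 0.1013/2)^34.2 = 5.4183346
A = $1,433.17 × 5.4183346
A = $7,765.39

A = P(1 + r/n)^(nt) = $7,765.39


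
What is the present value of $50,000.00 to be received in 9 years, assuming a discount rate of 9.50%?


Present value formula: PV = FV / (1 + r)^t
PV = $50,000.00 / (1 + 0.095)^9
PV = $50,000.00 / 2.263222
PV = $22,092.40

PV = FV / (1 + r)^t = $22,092.40


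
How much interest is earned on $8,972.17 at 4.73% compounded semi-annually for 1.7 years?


Compound interest earned = final amount − principal.
A = P(1 + r/n)^(nt) = $8,972.17 × (1 + 0.0473/2)^(2 × 1.7) = $9,714.32
Interest = A − P = $9,714.32 − $8,972.17 = $742.15

Interest = A - P = $742.15


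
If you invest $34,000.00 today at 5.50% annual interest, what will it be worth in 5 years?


Future value formula: FV = PV × (1 + r)^t
FV = $34,000.00 × (1 + 0.055)^5
FV = $34,000.00 × 1.306960
FV = $44,436.64

FV = PV × (1 + r)^t = $44,436.64


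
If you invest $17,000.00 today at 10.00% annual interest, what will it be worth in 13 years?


Future value formula: FV = PV × (1 + r)^t
FV = $17,000.00 × (1 + 0.1)^13
FV = $17,000.00 × 3.452271
FV = $58,688.61

FV = PV × (1 + r)^t = $58,688.61


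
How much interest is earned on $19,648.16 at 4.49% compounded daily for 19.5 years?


Compound interest earned = final amount − principal.
A = P(1 + r/n)^(nt) = $19,648.16 × (1 + 0.0449/365)^(365 × 19.5) = $47,156.88
Interest = A − P = $47,156.88 − $19,648.16 = $27,508.72

Interest = A - P = $27,508.72


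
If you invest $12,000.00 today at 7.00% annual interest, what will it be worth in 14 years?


Future value formula: FV = PV × (1 + r)^t
FV = $12,000.00 × (1 + 0.07)^14
FV = $12,000.00 × 2.578534
FV = $30,942.41

FV = PV × (1 + r)^t = $30,942.41


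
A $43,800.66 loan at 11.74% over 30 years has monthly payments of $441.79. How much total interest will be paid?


Total paid over the life of the loan = PMT × n.
Total paid = $441.79 × 360 = $159,044.40
Total interest = total paid − principal = $159,044.40 − $43,800.66 = $115,243.74

Total interest = (PMT × n) - PV = $115,243.74


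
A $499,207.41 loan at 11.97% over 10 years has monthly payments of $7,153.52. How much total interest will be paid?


Total paid over the life of the loan = PMT × n.
Total paid = $7,153.52 × 120 = $858,422.40
Total interest = total paid − principal = $858,422.40 − $499,207.41 = $359,214.99

Total interest = (PMT × n) - PV = $359,214.99


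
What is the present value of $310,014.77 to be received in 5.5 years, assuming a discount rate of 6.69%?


Present value formula: PV = FV / (1 + r)^t
PV = $310,014.77 / (1 + 0.0669)^5.5
PV = $310,014.77 / 1.4278429
PV = $217,121.06

PV = FV / (1 + r)^t = $217,121.06


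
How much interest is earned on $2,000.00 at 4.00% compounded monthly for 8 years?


Compound interest earned = final amount − principal.
A = P(1 + r/n)^(nt) = $2,000.00 × (1 + 0.04/12)^(12 × 8) = $2,752.79
Interest = A − P = $2,752.79 − $2,000.00 = $752.79

Interest = A - P = $752.79


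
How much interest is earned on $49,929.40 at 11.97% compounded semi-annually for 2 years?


Compound interest earned = final amount − principal.
A = P(1 + r/n)^(nt) = $49,929.40 × (1 + 0.1197/2)^(2 × 2) = $62,999.04
Interest = A − P = $62,999.04 − $49,929.40 = $13,069.64

Interest = A - P = $13,069.64


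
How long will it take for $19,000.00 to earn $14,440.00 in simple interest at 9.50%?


Rearrange the simple interest formula for t:
I = P × r × t  ⇒  t = I / (P × r)
t = $14,440.00 / ($19,000.00 × 0.095)
t = 8

t = I/(P×r) = 8 years


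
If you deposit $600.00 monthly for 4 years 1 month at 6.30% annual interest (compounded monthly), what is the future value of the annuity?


Future value of an ordinary annuity: FV = PMT × ((1 + r)^n − 1) / r
Monthly rate r = 0.063/12 = 0.00525, n = 49
FV = $600.00 × ((1 + 0.063/12)^49 − 1) / (0.063/12)
FV = $600.00 × 55.713977
FV = $33,428.39

FV = PMT × ((1+r)^n - 1)/r = $33,428.39


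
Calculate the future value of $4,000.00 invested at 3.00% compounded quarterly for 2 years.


Compound interest formula: A = P(1 + r/n)^(nt)
A = $4,000.00 × (1 + 0.03/4)^(4 × 2)
Growth factor: (1 + 0.03/4)^8 = 1.061599
A = $4,000.00 × 1.061599
A = $4,246.40

A = P(1 + r/n)^(nt) = $4,246.40


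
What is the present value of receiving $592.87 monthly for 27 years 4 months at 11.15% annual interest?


Present value of an ordinary annuity: PV = PMT × (1 − (1 + r)^(−n)) / r
Monthly rate r = 0.1115/12 ≈ 0.00929167, n = 328
PV = $592.87 × (1 − (1 + 0.1115/12)^(−328)) / (0.1115/12)
PV = $592.87 × 102.442088
PV = $60,734.84

PV = PMT × (1-(1+r)^(-n))/r = $60,734.84


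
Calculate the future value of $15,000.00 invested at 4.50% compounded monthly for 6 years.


Compound interest formula: A = P(1 + r/n)^(nt)
A = $15,000.00 × (1 + 0.045/12)^(12 × 6)
Growth factor: (1 + 0.045/12)^72 = 1.3093031
A = $15,000.00 × 1.3093031
A = $19,639.55

A = P(1 + r/n)^(nt) = $19,639.55


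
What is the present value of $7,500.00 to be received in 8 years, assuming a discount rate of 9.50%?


Present value formula: PV = FV / (1 + r)^t
PV = $7,500.00 / (1 + 0.095)^8
PV = $7,500.00 / 2.066869
PV = $3,628.68

PV = FV / (1 + r)^t = $3,628.68


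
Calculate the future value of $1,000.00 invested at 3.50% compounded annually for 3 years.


Compound interest formula: A = P(1 + r/n)^(nt)
A = $1,000.00 × (1 + 0.035/1)^(1 × 3)
Growth factor: (1 + 0.035/1)^3 = 1.108718
A = $1,000.00 × 1.108718
A = $1,108.72

A = P(1 + r/n)^(nt) = $1,108.72


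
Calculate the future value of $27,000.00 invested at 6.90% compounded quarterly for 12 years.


Compound interest formula: A = P(1 + r/n)^(nt)
A = $27,000.00 × (1 + 0.069/4)^(4 × 12)
Growth factor: (1 + 0.069/4)^48 = 2.272634
A = $27,000.00 × 2.272634
A = $61,361.12

A = P(1 + r/n)^(nt) = $61,361.12


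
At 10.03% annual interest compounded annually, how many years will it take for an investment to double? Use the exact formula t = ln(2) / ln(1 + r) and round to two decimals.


Doubling condition: (1 + r)^t = 2
Take ln of both sides: t × ln(1 + r) = ln(2)
t = ln(2) / ln(1 + r)
t = 0.693147 / 0.095583
t = 7.25

t = ln(2) / ln(1 + r) = 7.25 years


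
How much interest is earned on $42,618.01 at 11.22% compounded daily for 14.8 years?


Compound interest earned = final amount − principal.
A = P(1 + r/n)^(nt) = $42,618.01 × (1 + 0.1122/365)^(365 × 14.8) = $224,209.70
Interest = A − P = $224,209.70 − $42,618.01 = $181,591.69

Interest = A - P = $181,591.69


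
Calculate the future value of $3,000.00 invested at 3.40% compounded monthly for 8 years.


Compound interest formula: A = P(1 + r/n)^(nt)
A = $3,000.00 × (1 + 0.034/12)^(12 × 8)
Growth factor: (1 + 0.034/12)^96 = 1.312082
A = $3,000.00 × 1.312082
A = $3,936.25

A = P(1 + r/n)^(nt) = $3,936.25


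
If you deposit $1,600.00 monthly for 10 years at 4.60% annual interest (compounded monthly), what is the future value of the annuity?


Future value of an ordinary annuity: FV = PMT × ((1 + r)^n − 1) / r
Monthly rate r = 0.046/12 ≈ 0.00383333, n = 120
FV = $1,600.00 × ((1 + 0.046/12)^120 − 1) / (0.046/12)
FV = $1,600.00 × 152.003878
FV = $243,206.20

FV = PMT × ((1+r)^n - 1)/r = $243,206.20


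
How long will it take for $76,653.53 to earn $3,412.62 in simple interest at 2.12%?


Rearrange the simple interest formula for t:
I = P × r × t  ⇒  t = I / (P × r)
t = $3,412.62 / ($76,653.53 × 0.0212)
t = 2.1

t = I/(P×r) = 2.1 years


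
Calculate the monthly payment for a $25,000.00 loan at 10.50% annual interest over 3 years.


Loan payment formula: PMT = PV × r / (1 − (1 + r)^(−n))
Monthly rate r = 0.105/12 = 0.00875, n = 36 months
Denominator: 1 − (1 + 0.105/12)^(−36) = 0.269211
PMT = $25,000.00 × (0.105/12) / 0.269211
PMT = $812.56 per month

PMT = PV × r / (1-(1+r)^(-n)) = $812.56/month


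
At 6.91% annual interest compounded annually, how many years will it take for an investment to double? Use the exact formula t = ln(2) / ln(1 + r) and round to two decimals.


Doubling condition: (1 + r)^t = 2
Take ln of both sides: t × ln(1 + r) = ln(2)
t = ln(2) / ln(1 + r)
t = 0.693147 / 0.066817
t = 10.37

t = ln(2) / ln(1 + r) = 10.37 years


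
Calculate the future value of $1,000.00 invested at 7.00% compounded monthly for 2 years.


Compound interest formula: A = P(1 + r/n)^(nt)
A = $1,000.00 × (1 + 0.07/12)^(12 × 2)
Growth factor: (1 + 0.07/12)^24 = 1.149806
A = $1,000.00 × 1.149806
A = $1,149.81

A = P(1 + r/n)^(nt) = $1,149.81


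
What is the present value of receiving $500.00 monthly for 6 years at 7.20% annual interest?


Present value of an ordinary annuity: PV = PMT × (1 − (1 + r)^(−n)) / r
Monthly rate r = 0.072/12 = 0.006, n = 72
PV = $500.00 × (1 − (1 + 0.072/12)^(−72)) / (0.072/12)
PV = $500.00 × 58.325343
PV = $29,162.67

PV = PMT × (1-(1+r)^(-n))/r = $29,162.67


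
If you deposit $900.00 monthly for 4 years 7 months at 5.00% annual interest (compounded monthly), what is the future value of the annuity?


Future value of an ordinary annuity: FV = PMT × ((1 + r)^n − 1) / r
Monthly rate r = 0.05/12 ≈ 0.00416667, n = 55
FV = $900.00 × ((1 + 0.05/12)^55 − 1) / (0.05/12)
FV = $900.00 × 61.668726
FV = $55,501.85

FV = PMT × ((1+r)^n - 1)/r = $55,501.85


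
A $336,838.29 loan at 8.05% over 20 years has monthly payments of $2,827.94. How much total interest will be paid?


Total paid over the life of the loan = PMT × n.
Total paid = $2,827.94 × 240 = $678,705.60
Total interest = total paid − principal = $678,705.60 − $336,838.29 = $341,867.31

Total interest = (PMT × n) - PV = $341,867.31


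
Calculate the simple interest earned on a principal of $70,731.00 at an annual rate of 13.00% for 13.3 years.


Simple interest formula: I = P × r × t
I = $70,731.00 × 0.13 × 13.3
I = $122,293.90

I = P × r × t = $122,293.90


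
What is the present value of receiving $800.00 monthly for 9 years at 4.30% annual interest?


Present value of an ordinary annuity: PV = PMT × (1 − (1 + r)^(−n)) / r
Monthly rate r = 0.043/12 ≈ 0.00358333, n = 108
PV = $800.00 × (1 − (1 + 0.043/12)^(−108)) / (0.043/12)
PV = $800.00 × 89.424837
PV = $71,539.87

PV = PMT × (1-(1+r)^(-n))/r = $71,539.87


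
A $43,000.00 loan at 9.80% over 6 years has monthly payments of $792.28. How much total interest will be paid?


Total paid over the life of the loan = PMT × n.
Total paid = $792.28 × 72 = $57,044.16
Total interest = total paid − principal = $57,044.16 − $43,000.00 = $14,044.16

Total interest = (PMT × n) - PV = $14,044.16


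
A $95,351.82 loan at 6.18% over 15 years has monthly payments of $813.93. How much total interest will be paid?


Total paid over the life of the loan = PMT × n.
Total paid = $813.93 × 180 = $146,507.40
Total interest = total paid − principal = $146,507.40 − $95,351.82 = $51,155.58

Total interest = (PMT × n) - PV = $51,155.58


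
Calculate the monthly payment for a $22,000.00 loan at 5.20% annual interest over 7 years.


Loan payment formula: PMT = PV × r / (1 − (1 + r)^(−n))
Monthly rate r = 0.052/12 ≈ 0.00433333, n = 84 months
Denominator: 1 − (1 + 0.052/12)^(−84) = 0.304562
PMT = $22,000.00 × (0.052/12) / 0.304562
PMT = $313.02 per month

PMT = PV × r / (1-(1+r)^(-n)) = $313.02/month


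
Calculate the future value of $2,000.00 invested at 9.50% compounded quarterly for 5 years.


Compound interest formula: A = P(1 + r/n)^(nt)
A = $2,000.00 × (1 + 0.095/4)^(4 × 5)
Growth factor: (1 + 0.095/4)^20 = 1.599110
A = $2,000.00 × 1.599110
A = $3,198.22

A = P(1 + r/n)^(nt) = $3,198.22


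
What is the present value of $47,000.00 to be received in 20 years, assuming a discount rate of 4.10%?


Present value formula: PV = FV / (1 + r)^t
PV = $47,000.00 / (1 + 0.041)^20
PV = $47,000.00 / 2.233647
PV = $21,041.82

PV = FV / (1 + r)^t = $21,041.82


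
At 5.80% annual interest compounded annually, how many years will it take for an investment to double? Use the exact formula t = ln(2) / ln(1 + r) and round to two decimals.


Doubling condition: (1 + r)^t = 2
Take ln of both sides: t × ln(1 + r) = ln(2)
t = ln(2) / ln(1 + r)
t = 0.693147 / 0.056380
t = 12.29

t = ln(2) / ln(1 + r) = 12.29 years


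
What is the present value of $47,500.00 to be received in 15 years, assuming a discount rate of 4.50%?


Present value formula: PV = FV / (1 + r)^t
PV = $47,500.00 / (1 + 0.045)^15
PV = $47,500.00 / 1.9352824
PV = $24,544.22

PV = FV / (1 + r)^t = $24,544.22


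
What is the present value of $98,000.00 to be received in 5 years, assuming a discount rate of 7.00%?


Present value formula: PV = FV / (1 + r)^t
PV = $98,000.00 / (1 + 0.07)^5
PV = $98,000.00 / 1.4025517
PV = $69,872.65

PV = FV / (1 + r)^t = $69,872.65


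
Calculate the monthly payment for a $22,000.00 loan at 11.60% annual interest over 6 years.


Loan payment formula: PMT = PV × r / (1 − (1 + r)^(−n))
Monthly rate r = 0.116/12 ≈ 0.00966667, n = 72 months
Denominator: 1 − (1 + 0.116/12)^(−72) = 0.499755
PMT = $22,000.00 × (0.116/12) / 0.499755
PMT = $425.54 per month

PMT = PV × r / (1-(1+r)^(-n)) = $425.54/month


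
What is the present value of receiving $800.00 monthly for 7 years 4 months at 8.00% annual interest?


Present value of an ordinary annuity: PV = PMT × (1 − (1 + r)^(−n)) / r
Monthly rate r = 0.08/12 ≈ 0.00666667, n = 88
PV = $800.00 × (1 − (1 + 0.08/12)^(−88)) / (0.08/12)
PV = $800.00 × 66.410699
PV = $53,128.56

PV = PMT × (1-(1+r)^(-n))/r = $53,128.56


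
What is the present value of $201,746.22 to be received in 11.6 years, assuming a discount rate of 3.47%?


Present value formula: PV = FV / (1 + r)^t
PV = $201,746.22 / (1 + 0.0347)^11.6
PV = $201,746.22 / 1.4854143
PV = $135,818.15

PV = FV / (1 + r)^t = $135,818.15


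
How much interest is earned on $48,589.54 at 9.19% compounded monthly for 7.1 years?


Compound interest earned = final amount − principal.
A = P(1 + r/n)^(nt) = $48,589.54 × (1 + 0.0919/12)^(12 × 7.1) = $93,075.64
Interest = A − P = $93,075.64 − $48,589.54 = $44,486.10

Interest = A - P = $44,486.10


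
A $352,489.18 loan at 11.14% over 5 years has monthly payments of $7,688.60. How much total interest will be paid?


Total paid over the life of the loan = PMT × n.
Total paid = $7,688.60 × 60 = $461,316.00
Total interest = total paid − principal = $461,316.00 − $352,489.18 = $108,826.82

Total interest = (PMT × n) - PV = $108,826.82


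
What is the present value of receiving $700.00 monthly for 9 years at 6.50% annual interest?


Present value of an ordinary annuity: PV = PMT × (1 − (1 + r)^(−n)) / r
Monthly rate r = 0.065/12 ≈ 0.00541667, n = 108
PV = $700.00 × (1 − (1 + 0.065/12)^(−108)) / (0.065/12)
PV = $700.00 × 81.602576
PV = $57,121.80

PV = PMT × (1-(1+r)^(-n))/r = $57,121.80


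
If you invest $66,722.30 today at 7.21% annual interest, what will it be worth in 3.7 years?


Future value formula: FV = PV × (1 + r)^t
FV = $66,722.30 × (1 + 0.0721)^3.7
FV = $66,722.30 × 1.2938103
FV = $86,326.00

FV = PV × (1 + r)^t = $86,326.00


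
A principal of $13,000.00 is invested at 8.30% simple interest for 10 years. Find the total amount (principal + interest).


Total amount formula: A = P(1 + rt) = P + P·r·t
Interest: I = P × r × t = $13,000.00 × 0.083 × 10 = $10,790.00
A = P + I = $13,000.00 + $10,790.00 = $23,790.00

A = P + I = P(1 + rt) = $23,790.00


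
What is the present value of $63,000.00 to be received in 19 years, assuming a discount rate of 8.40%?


Present value formula: PV = FV / (1 + r)^t
PV = $63,000.00 / (1 + 0.084)^19
PV = $63,000.00 / 4.629737
PV = $13,607.68

PV = FV / (1 + r)^t = $13,607.68


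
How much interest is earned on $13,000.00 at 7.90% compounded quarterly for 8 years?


Compound interest earned = final amount − principal.
A = P(1 + r/n)^(nt) = $13,000.00 × (1 + 0.079/4)^(4 × 8) = $24,307.61
Interest = A − P = $24,307.61 − $13,000.00 = $11,307.61

Interest = A - P = $11,307.61


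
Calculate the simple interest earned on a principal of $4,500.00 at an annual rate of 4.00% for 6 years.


Simple interest formula: I = P × r × t
I = $4,500.00 × 0.04 × 6
I = $1,080.00

I = P × r × t = $1,080.00


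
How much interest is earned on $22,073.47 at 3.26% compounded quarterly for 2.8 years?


Compound interest earned = final amount − principal.
A = P(1 + r/n)^(nt) = $22,073.47 × (1 + 0.0326/4)^(4 × 2.8) = $24,174.21
Interest = A − P = $24,174.21 − $22,073.47 = $2,100.74

Interest = A - P = $2,100.74


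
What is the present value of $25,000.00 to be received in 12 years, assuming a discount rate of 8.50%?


Present value formula: PV = FV / (1 + r)^t
PV = $25,000.00 / (1 + 0.085)^12
PV = $25,000.00 / 2.661686
PV = $9,392.54

PV = FV / (1 + r)^t = $9,392.54


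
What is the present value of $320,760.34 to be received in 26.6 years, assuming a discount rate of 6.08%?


Present value formula: PV = FV / (1 + r)^t
PV = $320,760.34 / (1 + 0.0608)^26.6
PV = $320,760.34 / 4.8067484
PV = $66,731.25

PV = FV / (1 + r)^t = $66,731.25


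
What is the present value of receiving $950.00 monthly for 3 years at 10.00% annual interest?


Present value of an ordinary annuity: PV = PMT × (1 − (1 + r)^(−n)) / r
Monthly rate r = 0.1/12 ≈ 0.00833333, n = 36
PV = $950.00 × (1 − (1 + 0.1/12)^(−36)) / (0.1/12)
PV = $950.00 × 30.991236
PV = $29,441.67

PV = PMT × (1-(1+r)^(-n))/r = $29,441.67


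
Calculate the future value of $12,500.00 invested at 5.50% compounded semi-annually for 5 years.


Compound interest formula: A = P(1 + r/n)^(nt)
A = $12,500.00 × (1 + 0.055/2)^(2 × 5)
Growth factor: (1 + 0.055/2)^10 = 1.311651
A = $12,500.00 × 1.311651
A = $16,395.64

A = P(1 + r/n)^(nt) = $16,395.64


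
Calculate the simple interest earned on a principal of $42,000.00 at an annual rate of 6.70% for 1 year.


Simple interest formula: I = P × r × t
I = $42,000.00 × 0.067 × 1
I = $2,814.00

I = P × r × t = $2,814.00


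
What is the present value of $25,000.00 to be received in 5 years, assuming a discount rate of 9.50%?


Present value formula: PV = FV / (1 + r)^t
PV = $25,000.00 / (1 + 0.095)^5
PV = $25,000.00 / 1.574239
PV = $15,880.69

PV = FV / (1 + r)^t = $15,880.69


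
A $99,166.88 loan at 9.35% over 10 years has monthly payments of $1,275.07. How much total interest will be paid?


Total paid over the life of the loan = PMT × n.
Total paid = $1,275.07 × 120 = $153,008.40
Total interest = total paid − principal = $153,008.40 − $99,166.88 = $53,841.52

Total interest = (PMT × n) - PV = $53,841.52


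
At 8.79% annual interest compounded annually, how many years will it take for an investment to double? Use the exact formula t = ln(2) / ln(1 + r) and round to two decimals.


Doubling condition: (1 + r)^t = 2
Take ln of both sides: t × ln(1 + r) = ln(2)
t = ln(2) / ln(1 + r)
t = 0.693147 / 0.084249
t = 8.23

t = ln(2) / ln(1 + r) = 8.23 years


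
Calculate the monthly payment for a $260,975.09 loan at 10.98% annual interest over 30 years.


Loan payment formula: PMT = PV × r / (1 − (1 + r)^(−n))
Monthly rate r = 0.1098/12 = 0.00915, n = 360 months
Denominator: 1 − (1 + 0.1098/12)^(−360) = 0.962335
PMT = $260,975.09 × (0.1098/12) / 0.962335
PMT = $2,481.38 per month

PMT = PV × r / (1-(1+r)^(-n)) = $2,481.38/month


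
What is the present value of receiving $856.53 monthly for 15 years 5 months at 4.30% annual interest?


Present value of an ordinary annuity: PV = PMT × (1 − (1 + r)^(−n)) / r
Monthly rate r = 0.043/12 ≈ 0.00358333, n = 185
PV = $856.53 × (1 − (1 + 0.043/12)^(−185)) / (0.043/12)
PV = $856.53 × 135.081756
PV = $115,701.58

PV = PMT × (1-(1+r)^(-n))/r = $115,701.58


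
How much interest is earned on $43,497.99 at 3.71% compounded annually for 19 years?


Compound interest earned = final amount − principal.
A = P(1 + r/n)^(nt) = $43,497.99 × (1 + 0.0371/1)^(1 × 19) = $86,908.30
Interest = A − P = $86,908.30 − $43,497.99 = $43,410.31

Interest = A - P = $43,410.31


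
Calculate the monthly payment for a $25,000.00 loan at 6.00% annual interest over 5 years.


Loan payment formula: PMT = PV × r / (1 − (1 + r)^(−n))
Monthly rate r = 0.06/12 = 0.005, n = 60 months
Denominator: 1 − (1 + 0.06/12)^(−60) = 0.258628
PMT = $25,000.00 × (0.06/12) / 0.258628
PMT = $483.32 per month

PMT = PV × r / (1-(1+r)^(-n)) = $483.32/month


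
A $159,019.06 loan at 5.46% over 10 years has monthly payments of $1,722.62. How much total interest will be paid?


Total paid over the life of the loan = PMT × n.
Total paid = $1,722.62 × 120 = $206,714.40
Total interest = total paid − principal = $206,714.40 − $159,019.06 = $47,695.34

Total interest = (PMT × n) - PV = $47,695.34


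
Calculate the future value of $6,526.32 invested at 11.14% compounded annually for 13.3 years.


Compound interest formula: A = P(1 + r/n)^(nt)
A = $6,526.32 × (1 + 0.1114/1)^(1 × 13.3)
Growth factor: (1 + 0.1114/1)^13.3 = 4.074518
A = $6,526.32 × 4.074518
A = $26,591.61

A = P(1 + r/n)^(nt) = $26,591.61


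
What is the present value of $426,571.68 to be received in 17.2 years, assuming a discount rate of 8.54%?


Present value formula: PV = FV / (1 + r)^t
PV = $426,571.68 / (1 + 0.0854)^17.2
PV = $426,571.68 / 4.093972
PV = $104,195.07

PV = FV / (1 + r)^t = $104,195.07


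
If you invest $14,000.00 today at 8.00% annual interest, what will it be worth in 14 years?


Future value formula: FV = PV × (1 + r)^t
FV = $14,000.00 × (1 + 0.08)^14
FV = $14,000.00 × 2.9371936
FV = $41,120.71

FV = PV × (1 + r)^t = $41,120.71


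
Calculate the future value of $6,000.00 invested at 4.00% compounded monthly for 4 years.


Compound interest formula: A = P(1 + r/n)^(nt)
A = $6,000.00 × (1 + 0.04/12)^(12 × 4)
Growth factor: (1 + 0.04/12)^48 = 1.173199
A = $6,000.00 × 1.173199
A = $7,039.19

A = P(1 + r/n)^(nt) = $7,039.19


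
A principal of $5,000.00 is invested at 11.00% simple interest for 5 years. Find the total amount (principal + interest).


Total amount formula: A = P(1 + rt) = P + P·r·t
Interest: I = P × r × t = $5,000.00 × 0.11 × 5 = $2,750.00
A = P + I = $5,000.00 + $2,750.00 = $7,750.00

A = P + I = P(1 + rt) = $7,750.00


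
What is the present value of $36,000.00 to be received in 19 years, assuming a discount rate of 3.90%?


Present value formula: PV = FV / (1 + r)^t
PV = $36,000.00 / (1 + 0.039)^19
PV = $36,000.00 / 2.068690
PV = $17,402.32

PV = FV / (1 + r)^t = $17,402.32


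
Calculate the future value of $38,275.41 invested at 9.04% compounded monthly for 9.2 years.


Compound interest formula: A = P(1 + r/n)^(nt)
A = $38,275.41 × (1 + 0.0904/12)^(12 × 9.2)
Growth factor: (1 + 0.0904/12)^110.4 = 2.2900256
A = $38,275.41 × 2.2900256
A = $87,651.67

A = P(1 + r/n)^(nt) = $87,651.67


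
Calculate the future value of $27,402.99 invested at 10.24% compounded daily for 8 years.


Compound interest formula: A = P(1 + r/n)^(nt)
A = $27,402.99 × (1 + 0.1024/365)^(365 × 8)
Growth factor: (1 + 0.1024/365)^2920 = 2.2684235
A = $27,402.99 × 2.2684235
A = $62,161.59

A = P(1 + r/n)^(nt) = $62,161.59


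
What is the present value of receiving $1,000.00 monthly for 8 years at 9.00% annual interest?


Present value of an ordinary annuity: PV = PMT × (1 − (1 + r)^(−n)) / r
Monthly rate r = 0.09/12 = 0.0075, n = 96
PV = $1,000.00 × (1 − (1 + 0.09/12)^(−96)) / (0.09/12)
PV = $1,000.00 × 68.258439
PV = $68,258.44

PV = PMT × (1-(1+r)^(-n))/r = $68,258.44


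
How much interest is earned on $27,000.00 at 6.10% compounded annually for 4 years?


Compound interest earned = final amount − principal.
A = P(1 + r/n)^(nt) = $27,000.00 × (1 + 0.061/1)^(1 × 4) = $34,215.69
Interest = A − P = $34,215.69 − $27,000.00 = $7,215.69

Interest = A - P = $7,215.69


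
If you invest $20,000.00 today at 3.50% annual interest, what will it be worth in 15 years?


Future value formula: FV = PV × (1 + r)^t
FV = $20,000.00 × (1 + 0.035)^15
FV = $20,000.00 × 1.675349
FV = $33,506.98

FV = PV × (1 + r)^t = $33,506.98


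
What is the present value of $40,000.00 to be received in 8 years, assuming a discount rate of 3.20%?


Present value formula: PV = FV / (1 + r)^t
PV = $40,000.00 / (1 + 0.032)^8
PV = $40,000.00 / 1.2865823
PV = $31,090.12

PV = FV / (1 + r)^t = $31,090.12


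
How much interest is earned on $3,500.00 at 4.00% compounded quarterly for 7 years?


Compound interest earned = final amount − principal.
A = P(1 + r/n)^(nt) = $3,500.00 × (1 + 0.04/4)^(4 × 7) = $4,624.52
Interest = A − P = $4,624.52 − $3,500.00 = $1,124.52

Interest = A - P = $1,124.52


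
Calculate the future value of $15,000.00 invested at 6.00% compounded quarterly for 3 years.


Compound interest formula: A = P(1 + r/n)^(nt)
A = $15,000.00 × (1 + 0.06/4)^(4 × 3)
Growth factor: (1 + 0.06/4)^12 = 1.195618
A = $15,000.00 × 1.195618
A = $17,934.27

A = P(1 + r/n)^(nt) = $17,934.27


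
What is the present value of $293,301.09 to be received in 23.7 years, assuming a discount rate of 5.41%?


Present value formula: PV = FV / (1 + r)^t
PV = $293,301.09 / (1 + 0.0541)^23.7
PV = $293,301.09 / 3.485772
PV = $84,142.36

PV = FV / (1 + r)^t = $84,142.36


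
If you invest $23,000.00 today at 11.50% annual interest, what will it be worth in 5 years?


Future value formula: FV = PV × (1 + r)^t
FV = $23,000.00 × (1 + 0.115)^5
FV = $23,000.00 × 1.7233534
FV = $39,637.13

FV = PV × (1 + r)^t = $39,637.13


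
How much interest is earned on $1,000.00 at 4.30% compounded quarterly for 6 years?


Compound interest earned = final amount − principal.
A = P(1 + r/n)^(nt) = $1,000.00 × (1 + 0.043/4)^(4 × 6) = $1,292.56
Interest = A − P = $1,292.56 − $1,000.00 = $292.56

Interest = A - P = $292.56


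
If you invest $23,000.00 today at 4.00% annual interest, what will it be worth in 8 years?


Future value formula: FV = PV × (1 + r)^t
FV = $23,000.00 × (1 + 0.04)^8
FV = $23,000.00 × 1.368569
FV = $31,477.09

FV = PV × (1 + r)^t = $31,477.09


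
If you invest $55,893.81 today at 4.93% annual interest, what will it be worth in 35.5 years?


Future value formula: FV = PV × (1 + r)^t
FV = $55,893.81 × (1 + 0.0493)^35.5
FV = $55,893.81 × 5.5199912
FV = $308,533.34

FV = PV × (1 + r)^t = $308,533.34


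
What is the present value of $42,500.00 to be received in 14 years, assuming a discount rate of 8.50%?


Present value formula: PV = FV / (1 + r)^t
PV = $42,500.00 / (1 + 0.085)^14
PV = $42,500.00 / 3.1334036
PV = $13,563.53

PV = FV / (1 + r)^t = $13,563.53


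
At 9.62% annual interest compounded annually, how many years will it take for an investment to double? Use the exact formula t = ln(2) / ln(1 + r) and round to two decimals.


Doubling condition: (1 + r)^t = 2
Take ln of both sides: t × ln(1 + r) = ln(2)
t = ln(2) / ln(1 + r)
t = 0.693147 / 0.091850
t = 7.55

t = ln(2) / ln(1 + r) = 7.55 years


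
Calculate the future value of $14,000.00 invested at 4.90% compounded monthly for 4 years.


Compound interest formula: A = P(1 + r/n)^(nt)
A = $14,000.00 × (1 + 0.049/12)^(12 × 4)
Growth factor: (1 + 0.049/12)^48 = 1.2160415
A = $14,000.00 × 1.2160415
A = $17,024.58

A = P(1 + r/n)^(nt) = $17,024.58


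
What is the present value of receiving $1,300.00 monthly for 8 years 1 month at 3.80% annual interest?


Present value of an ordinary annuity: PV = PMT × (1 − (1 + r)^(−n)) / r
Monthly rate r = 0.038/12 ≈ 0.00316667, n = 97
PV = $1,300.00 × (1 − (1 + 0.038/12)^(−97)) / (0.038/12)
PV = $1,300.00 × 83.404719
PV = $108,426.13

PV = PMT × (1-(1+r)^(-n))/r = $108,426.13


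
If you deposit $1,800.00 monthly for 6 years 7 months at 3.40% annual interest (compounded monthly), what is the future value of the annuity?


Future value of an ordinary annuity: FV = PMT × ((1 + r)^n − 1) / r
Monthly rate r = 0.034/12 ≈ 0.00283333, n = 79
FV = $1,800.00 × ((1 + 0.034/12)^79 − 1) / (0.034/12)
FV = $1,800.00 × 88.400008
FV = $159,120.01

FV = PMT × ((1+r)^n - 1)/r = $159,120.01


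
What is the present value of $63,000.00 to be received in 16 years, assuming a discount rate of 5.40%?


Present value formula: PV = FV / (1 + r)^t
PV = $63,000.00 / (1 + 0.054)^16
PV = $63,000.00 / 2.319796
PV = $27,157.56

PV = FV / (1 + r)^t = $27,157.56


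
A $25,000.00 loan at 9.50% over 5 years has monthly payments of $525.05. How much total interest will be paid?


Total paid over the life of the loan = PMT × n.
Total paid = $525.05 × 60 = $31,503.00
Total interest = total paid − principal = $31,503.00 − $25,000.00 = $6,503.00

Total interest = (PMT × n) - PV = $6,503.00


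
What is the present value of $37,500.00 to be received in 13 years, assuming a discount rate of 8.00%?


Present value formula: PV = FV / (1 + r)^t
PV = $37,500.00 / (1 + 0.08)^13
PV = $37,500.00 / 2.719624
PV = $13,788.67

PV = FV / (1 + r)^t = $13,788.67


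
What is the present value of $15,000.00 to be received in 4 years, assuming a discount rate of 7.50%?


Present value formula: PV = FV / (1 + r)^t
PV = $15,000.00 / (1 + 0.075)^4
PV = $15,000.00 / 1.335469
PV = $11,232.01

PV = FV / (1 + r)^t = $11,232.01


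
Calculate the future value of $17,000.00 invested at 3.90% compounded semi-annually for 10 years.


Compound interest formula: A = P(1 + r/n)^(nt)
A = $17,000.00 × (1 + 0.039/2)^(2 × 10)
Growth factor: (1 + 0.039/2)^20 = 1.471447
A = $17,000.00 × 1.471447
A = $25,014.60

A = P(1 + r/n)^(nt) = $25,014.60


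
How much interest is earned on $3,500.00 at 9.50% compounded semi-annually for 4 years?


Compound interest earned = final amount − principal.
A = P(1 + r/n)^(nt) = $3,500.00 × (1 + 0.095/2)^(2 × 4) = $5,073.41
Interest = A − P = $5,073.41 − $3,500.00 = $1,573.41

Interest = A - P = $1,573.41


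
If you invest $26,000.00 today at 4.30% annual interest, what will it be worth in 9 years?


Future value formula: FV = PV × (1 + r)^t
FV = $26,000.00 × (1 + 0.043)^9
FV = $26,000.00 × 1.4606924
FV = $37,978.00

FV = PV × (1 + r)^t = $37,978.00


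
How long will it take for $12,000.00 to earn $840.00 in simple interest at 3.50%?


Rearrange the simple interest formula for t:
I = P × r × t  ⇒  t = I / (P × r)
t = $840.00 / ($12,000.00 × 0.035)
t = 2

t = I/(P×r) = 2 years


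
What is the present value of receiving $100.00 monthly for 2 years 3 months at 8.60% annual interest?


Present value of an ordinary annuity: PV = PMT × (1 − (1 + r)^(−n)) / r
Monthly rate r = 0.086/12 ≈ 0.00716667, n = 27
PV = $100.00 × (1 − (1 + 0.086/12)^(−27)) / (0.086/12)
PV = $100.00 × 24.469018
PV = $2,446.90

PV = PMT × (1-(1+r)^(-n))/r = $2,446.90


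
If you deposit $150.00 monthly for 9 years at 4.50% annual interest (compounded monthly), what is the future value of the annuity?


Future value of an ordinary annuity: FV = PMT × ((1 + r)^n − 1) / r
Monthly rate r = 0.045/12 = 0.00375, n = 108
FV = $150.00 × ((1 + 0.045/12)^108 − 1) / (0.045/12)
FV = $150.00 × 132.844596
FV = $19,926.69

FV = PMT × ((1+r)^n - 1)/r = $19,926.69


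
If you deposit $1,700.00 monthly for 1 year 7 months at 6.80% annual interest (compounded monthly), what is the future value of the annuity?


Future value of an ordinary annuity: FV = PMT × ((1 + r)^n − 1) / r
Monthly rate r = 0.068/12 ≈ 0.00566667, n = 19
FV = $1,700.00 × ((1 + 0.068/12)^19 − 1) / (0.068/12)
FV = $1,700.00 × 20.000833
FV = $34,001.42

FV = PMT × ((1+r)^n - 1)/r = $34,001.42


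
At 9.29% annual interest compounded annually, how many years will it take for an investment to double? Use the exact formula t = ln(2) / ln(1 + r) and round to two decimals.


Doubling condition: (1 + r)^t = 2
Take ln of both sides: t × ln(1 + r) = ln(2)
t = ln(2) / ln(1 + r)
t = 0.693147 / 0.088835
t = 7.80

t = ln(2) / ln(1 + r) = 7.80 years


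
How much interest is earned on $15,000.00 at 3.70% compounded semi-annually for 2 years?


Compound interest earned = final amount − principal.
A = P(1 + r/n)^(nt) = $15,000.00 × (1 + 0.037/2)^(2 × 2) = $16,141.18
Interest = A − P = $16,141.18 − $15,000.00 = $1,141.18

Interest = A - P = $1,141.18


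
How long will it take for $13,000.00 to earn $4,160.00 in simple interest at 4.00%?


Rearrange the simple interest formula for t:
I = P × r × t  ⇒  t = I / (P × r)
t = $4,160.00 / ($13,000.00 × 0.04)
t = 8

t = I/(P×r) = 8 years


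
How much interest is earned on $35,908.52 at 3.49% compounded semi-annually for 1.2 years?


Compound interest earned = final amount − principal.
A = P(1 + r/n)^(nt) = $35,908.52 × (1 + 0.0349/2)^(2 × 1.2) = $37,430.78
Interest = A − P = $37,430.78 − $35,908.52 = $1,522.26

Interest = A - P = $1,522.26


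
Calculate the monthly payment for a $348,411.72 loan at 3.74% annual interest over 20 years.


Loan payment formula: PMT = PV × r / (1 − (1 + r)^(−n))
Monthly rate r = 0.0374/12 ≈ 0.00311667, n = 240 months
Denominator: 1 − (1 + 0.0374/12)^(−240) = 0.526137
PMT = $348,411.72 × (0.0374/12) / 0.526137
PMT = $2,063.88 per month

PMT = PV × r / (1-(1+r)^(-n)) = $2,063.88/month


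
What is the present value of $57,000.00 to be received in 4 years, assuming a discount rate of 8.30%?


Present value formula: PV = FV / (1 + r)^t
PV = $57,000.00 / (1 + 0.083)^4
PV = $57,000.00 / 1.3756686
PV = $41,434.40

PV = FV / (1 + r)^t = $41,434.40


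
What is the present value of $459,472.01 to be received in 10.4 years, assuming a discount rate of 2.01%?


Present value formula: PV = FV / (1 + r)^t
PV = $459,472.01 / (1 + 0.0201)^10.4
PV = $459,472.01 / 1.22994184
PV = $373,572.14

PV = FV / (1 + r)^t = $373,572.14


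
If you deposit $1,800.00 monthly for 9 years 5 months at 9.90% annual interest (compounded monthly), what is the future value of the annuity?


Future value of an ordinary annuity: FV = PMT × ((1 + r)^n − 1) / r
Monthly rate r = 0.099/12 = 0.00825, n = 113
FV = $1,800.00 × ((1 + 0.099/12)^113 − 1) / (0.099/12)
FV = $1,800.00 × 185.517782
FV = $333,932.01

FV = PMT × ((1+r)^n - 1)/r = $333,932.01


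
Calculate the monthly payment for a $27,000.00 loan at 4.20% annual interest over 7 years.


Loan payment formula: PMT = PV × r / (1 − (1 + r)^(−n))
Monthly rate r = 0.042/12 = 0.0035, n = 84 months
Denominator: 1 − (1 + 0.042/12)^(−84) = 0.254341
PMT = $27,000.00 × (0.042/12) / 0.254341
PMT = $371.55 per month

PMT = PV × r / (1-(1+r)^(-n)) = $371.55/month


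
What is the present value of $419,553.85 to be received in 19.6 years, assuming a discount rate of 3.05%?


Present value formula: PV = FV / (1 + r)^t
PV = $419,553.85 / (1 + 0.0305)^19.6
PV = $419,553.85 / 1.80194165
PV = $232,834.32

PV = FV / (1 + r)^t = $232,834.32


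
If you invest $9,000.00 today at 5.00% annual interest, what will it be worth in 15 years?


Future value formula: FV = PV × (1 + r)^t
FV = $9,000.00 × (1 + 0.05)^15
FV = $9,000.00 × 2.078928
FV = $18,710.35

FV = PV × (1 + r)^t = $18,710.35


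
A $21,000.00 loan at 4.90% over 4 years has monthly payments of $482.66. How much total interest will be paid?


Total paid over the life of the loan = PMT × n.
Total paid = $482.66 × 48 = $23,167.68
Total interest = total paid − principal = $23,167.68 − $21,000.00 = $2,167.68

Total interest = (PMT × n) - PV = $2,167.68


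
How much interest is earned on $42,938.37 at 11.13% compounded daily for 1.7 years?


Compound interest earned = final amount − principal.
A = P(1 + r/n)^(nt) = $42,938.37 × (1 + 0.1113/365)^(365 × 1.7) = $51,880.71
Interest = A − P = $51,880.71 − $42,938.37 = $8,942.34

Interest = A - P = $8,942.34


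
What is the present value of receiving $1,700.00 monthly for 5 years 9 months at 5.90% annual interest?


Present value of an ordinary annuity: PV = PMT × (1 − (1 + r)^(−n)) / r
Monthly rate r = 0.059/12 ≈ 0.00491667, n = 69
PV = $1,700.00 × (1 − (1 + 0.059/12)^(−69)) / (0.059/12)
PV = $1,700.00 × 58.393889
PV = $99,269.61

PV = PMT × (1-(1+r)^(-n))/r = $99,269.61


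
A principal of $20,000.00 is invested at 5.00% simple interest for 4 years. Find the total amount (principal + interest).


Total amount formula: A = P(1 + rt) = P + P·r·t
Interest: I = P × r × t = $20,000.00 × 0.05 × 4 = $4,000.00
A = P + I = $20,000.00 + $4,000.00 = $24,000.00

A = P + I = P(1 + rt) = $24,000.00


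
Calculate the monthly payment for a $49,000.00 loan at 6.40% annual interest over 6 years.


Loan payment formula: PMT = PV × r / (1 − (1 + r)^(−n))
Monthly rate r = 0.064/12 ≈ 0.00533333, n = 72 months
Denominator: 1 − (1 + 0.064/12)^(−72) = 0.318173
PMT = $49,000.00 × (0.064/12) / 0.318173
PMT = $821.36 per month

PMT = PV × r / (1-(1+r)^(-n)) = $821.36/month


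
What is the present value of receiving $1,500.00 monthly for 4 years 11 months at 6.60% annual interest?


Present value of an ordinary annuity: PV = PMT × (1 − (1 + r)^(−n)) / r
Monthly rate r = 0.066/12 = 0.0055, n = 59
PV = $1,500.00 × (1 − (1 + 0.066/12)^(−59)) / (0.066/12)
PV = $1,500.00 × 50.266959
PV = $75,400.44

PV = PMT × (1-(1+r)^(-n))/r = $75,400.44


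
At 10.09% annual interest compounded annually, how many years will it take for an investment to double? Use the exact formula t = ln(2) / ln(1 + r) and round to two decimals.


Doubling condition: (1 + r)^t = 2
Take ln of both sides: t × ln(1 + r) = ln(2)
t = ln(2) / ln(1 + r)
t = 0.693147 / 0.096128
t = 7.21

t = ln(2) / ln(1 + r) = 7.21 years


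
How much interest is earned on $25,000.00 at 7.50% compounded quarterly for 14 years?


Compound interest earned = final amount − principal.
A = P(1 + r/n)^(nt) = $25,000.00 × (1 + 0.075/4)^(4 × 14) = $70,750.06
Interest = A − P = $70,750.06 − $25,000.00 = $45,750.06

Interest = A - P = $45,750.06


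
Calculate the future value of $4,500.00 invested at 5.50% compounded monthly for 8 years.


Compound interest formula: A = P(1 + r/n)^(nt)
A = $4,500.00 × (1 + 0.055/12)^(12 × 8)
Growth factor: (1 + 0.055/12)^96 = 1.551147
A = $4,500.00 × 1.551147
A = $6,980.16

A = P(1 + r/n)^(nt) = $6,980.16


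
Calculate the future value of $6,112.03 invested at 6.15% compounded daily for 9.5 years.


Compound interest formula: A = P(1 + r/n)^(nt)
A = $6,112.03 × (1 + 0.0615/365)^(365 × 9.5)
Growth factor: (1 + 0.0615/365)^3467.5 = 1.793557
A = $6,112.03 × 1.793557
A = $10,962.27

A = P(1 + r/n)^(nt) = $10,962.27


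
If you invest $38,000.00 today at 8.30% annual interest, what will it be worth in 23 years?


Future value formula: FV = PV × (1 + r)^t
FV = $38,000.00 × (1 + 0.083)^23
FV = $38,000.00 × 6.258273
FV = $237,814.37

FV = PV × (1 + r)^t = $237,814.37


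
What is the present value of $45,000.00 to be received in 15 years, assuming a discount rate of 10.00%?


Present value formula: PV = FV / (1 + r)^t
PV = $45,000.00 / (1 + 0.1)^15
PV = $45,000.00 / 4.177248
PV = $10,772.64

PV = FV / (1 + r)^t = $10,772.64


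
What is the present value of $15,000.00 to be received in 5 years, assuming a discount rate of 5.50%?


Present value formula: PV = FV / (1 + r)^t
PV = $15,000.00 / (1 + 0.055)^5
PV = $15,000.00 / 1.306960
PV = $11,477.02

PV = FV / (1 + r)^t = $11,477.02
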